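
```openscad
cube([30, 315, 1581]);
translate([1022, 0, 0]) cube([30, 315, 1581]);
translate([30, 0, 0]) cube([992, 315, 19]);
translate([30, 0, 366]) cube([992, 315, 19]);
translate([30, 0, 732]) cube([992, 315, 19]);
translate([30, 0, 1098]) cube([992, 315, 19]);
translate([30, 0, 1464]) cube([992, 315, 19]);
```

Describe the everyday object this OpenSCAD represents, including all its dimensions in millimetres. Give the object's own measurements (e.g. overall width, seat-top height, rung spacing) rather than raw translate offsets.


An open bookshelf. Two side panels, each 30 mm thick, 315 mm deep and 1581 mm tall, stand 1052 mm apart (outside-to-outside). Between them sit 5 shelves, each 19 mm thick and 315 mm deep, spanning the full gap between the sides. The bottom shelf rests on the floor (its underside at z = 0) and the clear gap between one shelf's top and the next shelf's underside is 347 mm.


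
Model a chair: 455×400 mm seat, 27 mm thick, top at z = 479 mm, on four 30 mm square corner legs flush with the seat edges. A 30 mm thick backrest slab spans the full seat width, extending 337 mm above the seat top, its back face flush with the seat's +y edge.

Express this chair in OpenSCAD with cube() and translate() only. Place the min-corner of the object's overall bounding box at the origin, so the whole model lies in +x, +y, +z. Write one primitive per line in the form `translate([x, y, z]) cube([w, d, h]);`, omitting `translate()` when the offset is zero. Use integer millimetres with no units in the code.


translate([0, 0, 452]) cube([455, 400, 27]);
cube([30, 30, 452]);
translate([425, 0, 0]) cube([30, 30, 452]);
translate([0, 370, 0]) cube([30, 30, 452]);
translate([425, 370, 0]) cube([30, 30, 452]);
translate([0, 370, 479]) cube([455, 30, 337]);


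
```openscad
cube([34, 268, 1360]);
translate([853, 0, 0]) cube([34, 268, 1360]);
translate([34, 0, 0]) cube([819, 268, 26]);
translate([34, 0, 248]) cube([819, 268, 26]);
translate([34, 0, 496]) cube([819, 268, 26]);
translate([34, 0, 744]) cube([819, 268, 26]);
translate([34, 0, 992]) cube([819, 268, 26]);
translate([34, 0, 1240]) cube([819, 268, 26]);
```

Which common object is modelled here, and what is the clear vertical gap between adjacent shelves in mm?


A bookshelf. The clear shelf gap is 222 mm.

Two tall side panels with 6 horizontal boards between them — a bookshelf. The first two shelf undersides are at z = 0 and z = 248; with shelf thickness 26, the clear gap is 248 − 0 − 26 = 222 mm.


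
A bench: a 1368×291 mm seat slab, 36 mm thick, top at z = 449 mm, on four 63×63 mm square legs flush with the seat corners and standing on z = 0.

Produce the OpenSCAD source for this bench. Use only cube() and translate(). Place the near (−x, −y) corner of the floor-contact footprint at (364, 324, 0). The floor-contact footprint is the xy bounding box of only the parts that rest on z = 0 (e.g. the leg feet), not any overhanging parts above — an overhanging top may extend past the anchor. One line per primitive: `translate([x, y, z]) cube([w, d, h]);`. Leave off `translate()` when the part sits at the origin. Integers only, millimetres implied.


translate([364, 324, 413]) cube([1368, 291, 36]);
translate([364, 324, 0]) cube([63, 63, 413]);
translate([364, 552, 0]) cube([63, 63, 413]);
translate([1669, 324, 0]) cube([63, 63, 413]);
translate([1669, 552, 0]) cube([63, 63, 413]);


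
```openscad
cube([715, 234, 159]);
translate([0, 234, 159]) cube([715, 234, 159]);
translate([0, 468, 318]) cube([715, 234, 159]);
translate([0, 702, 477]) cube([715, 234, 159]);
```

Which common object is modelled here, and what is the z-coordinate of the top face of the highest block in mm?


A staircase. The total rise is 636 mm.

4 identical blocks, each offset up and back from the previous — a staircase. Each step is 159 mm tall and there are 4 of them, so the total rise is 4 × 159 = 636 mm.


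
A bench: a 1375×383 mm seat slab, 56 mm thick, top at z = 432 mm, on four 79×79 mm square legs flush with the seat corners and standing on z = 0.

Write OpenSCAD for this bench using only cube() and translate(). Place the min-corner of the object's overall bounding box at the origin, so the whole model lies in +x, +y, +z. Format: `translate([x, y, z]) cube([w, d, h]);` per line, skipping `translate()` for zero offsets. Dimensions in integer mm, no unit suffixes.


// leg_h = 432 − 56 = 376
translate([0, 0, 376]) cube([1375, 383, 56]);
cube([79, 79, 376]);
translate([0, 304, 0]) cube([79, 79, 376]);
translate([1296, 0, 0]) cube([79, 79, 376]);
translate([1296, 304, 0]) cube([79, 79, 376]);


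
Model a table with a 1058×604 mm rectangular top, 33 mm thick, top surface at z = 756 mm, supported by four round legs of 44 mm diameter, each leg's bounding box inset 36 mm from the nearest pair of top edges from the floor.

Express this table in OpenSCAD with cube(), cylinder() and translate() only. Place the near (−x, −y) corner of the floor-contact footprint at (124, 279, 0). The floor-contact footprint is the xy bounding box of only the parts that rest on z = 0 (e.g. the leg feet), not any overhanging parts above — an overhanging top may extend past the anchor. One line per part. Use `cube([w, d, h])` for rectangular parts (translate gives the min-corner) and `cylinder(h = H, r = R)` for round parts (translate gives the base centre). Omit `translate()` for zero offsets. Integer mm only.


// leg_h = 756 - 33 = 723
translate([88, 243, 723]) cube([1058, 604, 33]);
translate([146, 301, 0]) cylinder(h = 723, r = 22);
translate([1088, 301, 0]) cylinder(h = 723, r = 22);
translate([146, 789, 0]) cylinder(h = 723, r = 22);
translate([1088, 789, 0]) cylinder(h = 723, r = 22);


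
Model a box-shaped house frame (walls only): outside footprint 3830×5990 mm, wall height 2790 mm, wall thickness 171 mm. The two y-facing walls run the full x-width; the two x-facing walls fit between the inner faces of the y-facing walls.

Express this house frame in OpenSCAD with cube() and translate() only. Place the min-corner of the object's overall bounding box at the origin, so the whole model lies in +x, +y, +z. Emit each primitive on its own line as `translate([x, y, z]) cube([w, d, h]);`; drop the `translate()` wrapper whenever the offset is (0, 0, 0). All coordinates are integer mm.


cube([3830, 171, 2790]);
translate([0, 5819, 0]) cube([3830, 171, 2790]);
translate([0, 171, 0]) cube([171, 5648, 2790]);
translate([3659, 171, 0]) cube([171, 5648, 2790]);


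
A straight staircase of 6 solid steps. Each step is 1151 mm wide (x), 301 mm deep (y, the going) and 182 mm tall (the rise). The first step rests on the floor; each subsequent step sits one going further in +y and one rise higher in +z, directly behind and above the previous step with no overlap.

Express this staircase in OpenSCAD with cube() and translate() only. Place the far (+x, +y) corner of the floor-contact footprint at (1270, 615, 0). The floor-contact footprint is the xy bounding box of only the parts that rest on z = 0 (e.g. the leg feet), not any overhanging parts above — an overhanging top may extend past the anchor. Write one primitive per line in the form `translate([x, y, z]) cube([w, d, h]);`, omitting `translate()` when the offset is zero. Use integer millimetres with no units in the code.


translate([119, 314, 0]) cube([1151, 301, 182]);
translate([119, 615, 182]) cube([1151, 301, 182]);
translate([119, 916, 364]) cube([1151, 301, 182]);
translate([119, 1217, 546]) cube([1151, 301, 182]);
translate([119, 1518, 728]) cube([1151, 301, 182]);
translate([119, 1819, 910]) cube([1151, 301, 182]);


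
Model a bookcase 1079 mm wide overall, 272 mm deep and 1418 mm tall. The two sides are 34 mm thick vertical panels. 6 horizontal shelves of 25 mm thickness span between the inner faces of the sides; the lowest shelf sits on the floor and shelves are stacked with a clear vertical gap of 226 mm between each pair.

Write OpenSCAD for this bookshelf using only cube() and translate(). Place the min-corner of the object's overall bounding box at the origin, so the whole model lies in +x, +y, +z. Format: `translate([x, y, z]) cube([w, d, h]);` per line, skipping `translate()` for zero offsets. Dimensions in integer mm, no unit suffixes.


cube([34, 272, 1418]);
translate([1045, 0, 0]) cube([34, 272, 1418]);
translate([34, 0, 0]) cube([1011, 272, 25]);
translate([34, 0, 251]) cube([1011, 272, 25]);
translate([34, 0, 502]) cube([1011, 272, 25]);
translate([34, 0, 753]) cube([1011, 272, 25]);
translate([34, 0, 1004]) cube([1011, 272, 25]);
translate([34, 0, 1255]) cube([1011, 272, 25]);


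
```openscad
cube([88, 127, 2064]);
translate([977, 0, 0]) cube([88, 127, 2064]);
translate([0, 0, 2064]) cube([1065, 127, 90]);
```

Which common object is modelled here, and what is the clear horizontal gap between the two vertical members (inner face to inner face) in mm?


A door frame. The clear opening width is 889 mm.

Two 2064 mm tall posts with a header on top — a door frame. The left jamb is 88 mm wide at x = 0; the right jamb starts at x = 977. The clear opening is 977 − 88 = 889 mm.


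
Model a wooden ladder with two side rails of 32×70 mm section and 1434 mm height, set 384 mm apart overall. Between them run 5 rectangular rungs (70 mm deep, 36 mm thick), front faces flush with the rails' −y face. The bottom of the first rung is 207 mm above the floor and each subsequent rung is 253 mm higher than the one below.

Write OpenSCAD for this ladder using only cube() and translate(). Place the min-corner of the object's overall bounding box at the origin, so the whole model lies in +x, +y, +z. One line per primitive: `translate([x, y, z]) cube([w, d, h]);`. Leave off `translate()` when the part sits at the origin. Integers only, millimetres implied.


cube([32, 70, 1434]);
translate([352, 0, 0]) cube([32, 70, 1434]);
translate([32, 0, 207]) cube([320, 70, 36]);
translate([32, 0, 460]) cube([320, 70, 36]);
translate([32, 0, 713]) cube([320, 70, 36]);
translate([32, 0, 966]) cube([320, 70, 36]);
translate([32, 0, 1219]) cube([320, 70, 36]);


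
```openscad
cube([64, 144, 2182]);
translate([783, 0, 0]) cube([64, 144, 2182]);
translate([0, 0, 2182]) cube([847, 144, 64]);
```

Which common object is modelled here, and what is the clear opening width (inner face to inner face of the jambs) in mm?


A door frame. The clear opening width is 719 mm.

Two 2182 mm tall posts with a header on top — a door frame. The left jamb is 64 mm wide at x = 0; the right jamb starts at x = 783. The clear opening is 783 − 64 = 719 mm.


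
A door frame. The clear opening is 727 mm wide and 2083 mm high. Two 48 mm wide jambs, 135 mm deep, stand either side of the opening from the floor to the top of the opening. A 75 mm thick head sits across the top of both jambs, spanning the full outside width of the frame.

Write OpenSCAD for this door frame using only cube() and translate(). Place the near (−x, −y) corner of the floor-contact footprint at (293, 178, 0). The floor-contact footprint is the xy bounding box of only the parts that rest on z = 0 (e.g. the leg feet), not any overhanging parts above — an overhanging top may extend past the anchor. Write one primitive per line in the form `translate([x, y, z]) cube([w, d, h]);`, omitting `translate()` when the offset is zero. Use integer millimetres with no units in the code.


translate([293, 178, 0]) cube([48, 135, 2083]);
translate([1068, 178, 0]) cube([48, 135, 2083]);
translate([293, 178, 2083]) cube([823, 135, 75]);


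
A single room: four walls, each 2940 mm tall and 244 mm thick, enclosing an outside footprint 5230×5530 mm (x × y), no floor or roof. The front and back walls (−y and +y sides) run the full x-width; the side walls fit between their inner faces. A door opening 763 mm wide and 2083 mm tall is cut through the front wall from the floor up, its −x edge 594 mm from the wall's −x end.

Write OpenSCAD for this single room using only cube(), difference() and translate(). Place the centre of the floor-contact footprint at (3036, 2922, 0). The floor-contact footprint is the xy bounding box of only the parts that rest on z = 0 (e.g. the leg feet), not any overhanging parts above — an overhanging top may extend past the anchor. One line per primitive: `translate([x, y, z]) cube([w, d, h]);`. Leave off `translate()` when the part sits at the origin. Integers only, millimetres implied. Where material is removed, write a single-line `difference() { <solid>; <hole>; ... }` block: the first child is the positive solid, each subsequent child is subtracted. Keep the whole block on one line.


difference() { translate([421, 157, 0]) cube([5230, 244, 2940]); translate([1015, 157, 0]) cube([763, 244, 2083]); }
translate([421, 5443, 0]) cube([5230, 244, 2940]);
translate([421, 401, 0]) cube([244, 5042, 2940]);
translate([5407, 401, 0]) cube([244, 5042, 2940]);


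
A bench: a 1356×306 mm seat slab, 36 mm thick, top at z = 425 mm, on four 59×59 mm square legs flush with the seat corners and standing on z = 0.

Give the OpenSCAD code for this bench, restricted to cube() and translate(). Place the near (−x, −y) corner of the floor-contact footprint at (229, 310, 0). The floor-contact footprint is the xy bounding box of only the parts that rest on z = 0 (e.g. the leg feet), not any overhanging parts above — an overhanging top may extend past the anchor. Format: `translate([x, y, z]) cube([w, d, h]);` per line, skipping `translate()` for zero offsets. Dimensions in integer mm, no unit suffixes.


translate([229, 310, 389]) cube([1356, 306, 36]);
translate([229, 310, 0]) cube([59, 59, 389]);
translate([229, 557, 0]) cube([59, 59, 389]);
translate([1526, 310, 0]) cube([59, 59, 389]);
translate([1526, 557, 0]) cube([59, 59, 389]);


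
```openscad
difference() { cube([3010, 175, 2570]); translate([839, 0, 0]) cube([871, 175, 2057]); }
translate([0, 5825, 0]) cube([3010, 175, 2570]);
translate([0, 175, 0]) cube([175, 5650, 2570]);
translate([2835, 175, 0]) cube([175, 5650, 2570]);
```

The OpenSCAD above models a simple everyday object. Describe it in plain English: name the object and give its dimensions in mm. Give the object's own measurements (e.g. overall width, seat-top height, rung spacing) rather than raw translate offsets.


A single room: four walls, each 2570 mm tall and 175 mm thick, enclosing an outside footprint 3010×6000 mm (x × y), no floor or roof. The front and back walls (−y and +y sides) run the full x-width; the side walls fit between their inner faces. A door opening 871 mm wide and 2057 mm tall is cut through the front wall from the floor up, its −x edge 839 mm from the wall's −x end.


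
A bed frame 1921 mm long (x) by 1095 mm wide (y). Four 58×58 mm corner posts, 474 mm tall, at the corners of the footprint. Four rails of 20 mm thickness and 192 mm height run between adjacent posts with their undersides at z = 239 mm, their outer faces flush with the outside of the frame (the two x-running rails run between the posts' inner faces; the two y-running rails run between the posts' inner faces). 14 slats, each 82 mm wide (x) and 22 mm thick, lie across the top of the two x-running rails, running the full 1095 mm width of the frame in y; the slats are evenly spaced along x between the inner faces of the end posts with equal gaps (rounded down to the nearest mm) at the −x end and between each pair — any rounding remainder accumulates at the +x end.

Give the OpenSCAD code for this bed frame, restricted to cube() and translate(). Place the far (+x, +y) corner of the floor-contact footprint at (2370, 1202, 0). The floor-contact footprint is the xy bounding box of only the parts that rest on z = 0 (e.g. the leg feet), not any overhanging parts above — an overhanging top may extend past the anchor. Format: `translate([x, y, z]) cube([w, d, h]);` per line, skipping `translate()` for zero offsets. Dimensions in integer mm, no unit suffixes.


translate([449, 107, 0]) cube([58, 58, 474]);
translate([449, 1144, 0]) cube([58, 58, 474]);
translate([2312, 107, 0]) cube([58, 58, 474]);
translate([2312, 1144, 0]) cube([58, 58, 474]);
translate([507, 107, 239]) cube([1805, 20, 192]);
translate([507, 1182, 239]) cube([1805, 20, 192]);
translate([449, 165, 239]) cube([20, 979, 192]);
translate([2350, 165, 239]) cube([20, 979, 192]);
translate([550, 107, 431]) cube([82, 1095, 22]);
translate([675, 107, 431]) cube([82, 1095, 22]);
translate([800, 107, 431]) cube([82, 1095, 22]);
translate([925, 107, 431]) cube([82, 1095, 22]);
translate([1050, 107, 431]) cube([82, 1095, 22]);
translate([1175, 107, 431]) cube([82, 1095, 22]);
translate([1300, 107, 431]) cube([82, 1095, 22]);
translate([1425, 107, 431]) cube([82, 1095, 22]);
translate([1550, 107, 431]) cube([82, 1095, 22]);
translate([1675, 107, 431]) cube([82, 1095, 22]);
translate([1800, 107, 431]) cube([82, 1095, 22]);
translate([1925, 107, 431]) cube([82, 1095, 22]);
translate([2050, 107, 431]) cube([82, 1095, 22]);
translate([2175, 107, 431]) cube([82, 1095, 22]);


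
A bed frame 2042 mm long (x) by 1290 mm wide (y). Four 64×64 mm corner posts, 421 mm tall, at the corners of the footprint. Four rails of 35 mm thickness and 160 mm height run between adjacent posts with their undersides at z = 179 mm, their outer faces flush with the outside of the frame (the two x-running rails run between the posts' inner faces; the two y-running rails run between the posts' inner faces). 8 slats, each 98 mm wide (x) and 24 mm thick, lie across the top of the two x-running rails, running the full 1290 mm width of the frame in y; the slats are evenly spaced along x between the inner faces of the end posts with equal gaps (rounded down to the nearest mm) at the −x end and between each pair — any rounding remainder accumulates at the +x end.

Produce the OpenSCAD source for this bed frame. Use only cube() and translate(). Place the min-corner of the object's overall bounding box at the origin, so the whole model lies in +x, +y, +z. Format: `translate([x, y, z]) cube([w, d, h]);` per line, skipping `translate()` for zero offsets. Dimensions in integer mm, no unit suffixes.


// slat z = rail_z + rail_h = 179 + 160 = 339
// slat gap = ⌊(1914 − 8·98) / 9⌋ = 125
cube([64, 64, 421]);
translate([0, 1226, 0]) cube([64, 64, 421]);
translate([1978, 0, 0]) cube([64, 64, 421]);
translate([1978, 1226, 0]) cube([64, 64, 421]);
translate([64, 0, 179]) cube([1914, 35, 160]);
translate([64, 1255, 179]) cube([1914, 35, 160]);
translate([0, 64, 179]) cube([35, 1162, 160]);
translate([2007, 64, 179]) cube([35, 1162, 160]);
translate([189, 0, 339]) cube([98, 1290, 24]);
translate([412, 0, 339]) cube([98, 1290, 24]);
translate([635, 0, 339]) cube([98, 1290, 24]);
translate([858, 0, 339]) cube([98, 1290, 24]);
translate([1081, 0, 339]) cube([98, 1290, 24]);
translate([1304, 0, 339]) cube([98, 1290, 24]);
translate([1527, 0, 339]) cube([98, 1290, 24]);
translate([1750, 0, 339]) cube([98, 1290, 24]);


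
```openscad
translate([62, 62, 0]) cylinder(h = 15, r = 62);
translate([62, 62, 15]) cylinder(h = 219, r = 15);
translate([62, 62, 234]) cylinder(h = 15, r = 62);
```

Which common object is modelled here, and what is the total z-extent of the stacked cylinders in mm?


A spool. The overall height is 249 mm.

Three coaxial cylinders, large–small–large — a spool. Two 15 mm flanges and a 219 mm core give 15 + 219 + 15 = 249 mm.


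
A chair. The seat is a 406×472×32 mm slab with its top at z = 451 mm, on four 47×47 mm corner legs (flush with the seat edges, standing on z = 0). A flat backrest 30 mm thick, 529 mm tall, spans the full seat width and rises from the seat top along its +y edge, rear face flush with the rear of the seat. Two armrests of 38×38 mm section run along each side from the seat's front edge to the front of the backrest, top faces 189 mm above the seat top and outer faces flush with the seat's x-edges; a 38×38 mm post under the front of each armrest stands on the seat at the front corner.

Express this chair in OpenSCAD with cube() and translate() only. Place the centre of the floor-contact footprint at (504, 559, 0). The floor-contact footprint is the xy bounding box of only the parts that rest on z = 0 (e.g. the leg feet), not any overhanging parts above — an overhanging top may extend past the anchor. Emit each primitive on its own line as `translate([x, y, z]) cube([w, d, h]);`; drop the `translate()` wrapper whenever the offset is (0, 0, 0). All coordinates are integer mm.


// leg_h = 451 - 32 = 419
// arm post h = 189 - 38 = 151
translate([301, 323, 419]) cube([406, 472, 32]);
translate([301, 323, 0]) cube([47, 47, 419]);
translate([660, 323, 0]) cube([47, 47, 419]);
translate([301, 748, 0]) cube([47, 47, 419]);
translate([660, 748, 0]) cube([47, 47, 419]);
translate([301, 765, 451]) cube([406, 30, 529]);
translate([301, 323, 602]) cube([38, 442, 38]);
translate([669, 323, 602]) cube([38, 442, 38]);
translate([301, 323, 451]) cube([38, 38, 151]);
translate([669, 323, 451]) cube([38, 38, 151]);


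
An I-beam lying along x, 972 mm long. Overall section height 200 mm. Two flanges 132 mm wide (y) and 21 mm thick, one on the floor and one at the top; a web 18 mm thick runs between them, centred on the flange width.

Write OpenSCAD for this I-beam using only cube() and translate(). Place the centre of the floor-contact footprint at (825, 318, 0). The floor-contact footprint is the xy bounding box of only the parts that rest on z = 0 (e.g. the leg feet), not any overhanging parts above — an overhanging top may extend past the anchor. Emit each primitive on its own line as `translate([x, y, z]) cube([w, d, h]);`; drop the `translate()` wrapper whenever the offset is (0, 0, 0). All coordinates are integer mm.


translate([339, 252, 0]) cube([972, 132, 21]);
translate([339, 309, 21]) cube([972, 18, 158]);
translate([339, 252, 179]) cube([972, 132, 21]);


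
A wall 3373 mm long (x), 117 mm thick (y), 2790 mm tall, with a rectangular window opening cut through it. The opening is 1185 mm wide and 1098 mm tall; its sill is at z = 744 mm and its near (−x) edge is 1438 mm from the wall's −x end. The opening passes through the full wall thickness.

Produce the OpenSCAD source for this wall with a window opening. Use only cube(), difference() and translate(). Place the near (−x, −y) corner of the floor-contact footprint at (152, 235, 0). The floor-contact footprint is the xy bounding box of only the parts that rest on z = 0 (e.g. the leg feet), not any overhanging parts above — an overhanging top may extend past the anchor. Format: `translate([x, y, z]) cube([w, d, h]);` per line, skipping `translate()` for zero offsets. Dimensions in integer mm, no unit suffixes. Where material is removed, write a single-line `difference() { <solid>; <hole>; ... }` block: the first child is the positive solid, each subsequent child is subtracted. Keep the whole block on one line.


difference() { translate([152, 235, 0]) cube([3373, 117, 2790]); translate([1590, 235, 744]) cube([1185, 117, 1098]); }


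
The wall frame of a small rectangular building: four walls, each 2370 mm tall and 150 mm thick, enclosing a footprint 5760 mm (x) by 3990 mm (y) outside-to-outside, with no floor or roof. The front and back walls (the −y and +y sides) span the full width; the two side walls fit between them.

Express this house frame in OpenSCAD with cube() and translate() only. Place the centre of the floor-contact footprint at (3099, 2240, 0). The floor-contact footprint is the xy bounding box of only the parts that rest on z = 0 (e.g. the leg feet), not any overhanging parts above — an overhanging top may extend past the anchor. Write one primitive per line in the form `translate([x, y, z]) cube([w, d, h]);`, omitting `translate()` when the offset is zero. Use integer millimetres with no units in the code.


translate([219, 245, 0]) cube([5760, 150, 2370]);
translate([219, 4085, 0]) cube([5760, 150, 2370]);
translate([219, 395, 0]) cube([150, 3690, 2370]);
translate([5829, 395, 0]) cube([150, 3690, 2370]);


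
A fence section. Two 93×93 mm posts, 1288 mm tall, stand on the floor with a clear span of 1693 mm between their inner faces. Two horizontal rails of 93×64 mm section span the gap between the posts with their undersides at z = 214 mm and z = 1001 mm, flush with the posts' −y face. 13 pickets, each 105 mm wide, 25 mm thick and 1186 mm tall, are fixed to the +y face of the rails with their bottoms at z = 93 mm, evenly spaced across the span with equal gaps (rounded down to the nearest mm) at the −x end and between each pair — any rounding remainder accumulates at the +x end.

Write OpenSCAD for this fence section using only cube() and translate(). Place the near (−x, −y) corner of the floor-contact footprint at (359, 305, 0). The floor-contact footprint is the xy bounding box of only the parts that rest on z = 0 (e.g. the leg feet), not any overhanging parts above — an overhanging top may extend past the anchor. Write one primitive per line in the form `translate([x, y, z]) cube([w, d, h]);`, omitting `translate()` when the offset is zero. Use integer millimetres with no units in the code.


translate([359, 305, 0]) cube([93, 93, 1288]);
translate([2145, 305, 0]) cube([93, 93, 1288]);
translate([452, 305, 214]) cube([1693, 93, 64]);
translate([452, 305, 1001]) cube([1693, 93, 64]);
translate([475, 398, 93]) cube([105, 25, 1186]);
translate([603, 398, 93]) cube([105, 25, 1186]);
translate([731, 398, 93]) cube([105, 25, 1186]);
translate([859, 398, 93]) cube([105, 25, 1186]);
translate([987, 398, 93]) cube([105, 25, 1186]);
translate([1115, 398, 93]) cube([105, 25, 1186]);
translate([1243, 398, 93]) cube([105, 25, 1186]);
translate([1371, 398, 93]) cube([105, 25, 1186]);
translate([1499, 398, 93]) cube([105, 25, 1186]);
translate([1627, 398, 93]) cube([105, 25, 1186]);
translate([1755, 398, 93]) cube([105, 25, 1186]);
translate([1883, 398, 93]) cube([105, 25, 1186]);
translate([2011, 398, 93]) cube([105, 25, 1186]);


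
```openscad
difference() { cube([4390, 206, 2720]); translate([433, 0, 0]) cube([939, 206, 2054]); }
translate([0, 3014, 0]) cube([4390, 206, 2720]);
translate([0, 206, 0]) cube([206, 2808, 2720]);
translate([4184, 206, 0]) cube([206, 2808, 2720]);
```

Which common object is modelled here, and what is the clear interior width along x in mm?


A single room. The interior width is 3978 mm.

Four walls enclosing a rectangle with a door in the front wall — a room. Outside width 4390 minus two 206 mm walls gives 3978 mm.


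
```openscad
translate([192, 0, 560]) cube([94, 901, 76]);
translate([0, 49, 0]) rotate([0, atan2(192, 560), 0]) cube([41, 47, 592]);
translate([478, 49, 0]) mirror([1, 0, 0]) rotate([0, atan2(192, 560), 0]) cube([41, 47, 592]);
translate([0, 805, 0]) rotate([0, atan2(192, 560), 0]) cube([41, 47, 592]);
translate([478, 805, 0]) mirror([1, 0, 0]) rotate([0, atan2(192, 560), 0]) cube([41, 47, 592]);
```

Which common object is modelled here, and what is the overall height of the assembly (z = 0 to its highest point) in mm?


A sawhorse. The overall height is 636 mm.

A beam across two mirrored pairs of raked legs — a sawhorse. The beam's underside is at z = 560 (matching the legs' vertical rise in atan2(192, 560)) and the beam is 76 mm tall, so its top is at 560 + 76 = 636 mm. The raked legs top out at the beam's underside, so that is the highest point.


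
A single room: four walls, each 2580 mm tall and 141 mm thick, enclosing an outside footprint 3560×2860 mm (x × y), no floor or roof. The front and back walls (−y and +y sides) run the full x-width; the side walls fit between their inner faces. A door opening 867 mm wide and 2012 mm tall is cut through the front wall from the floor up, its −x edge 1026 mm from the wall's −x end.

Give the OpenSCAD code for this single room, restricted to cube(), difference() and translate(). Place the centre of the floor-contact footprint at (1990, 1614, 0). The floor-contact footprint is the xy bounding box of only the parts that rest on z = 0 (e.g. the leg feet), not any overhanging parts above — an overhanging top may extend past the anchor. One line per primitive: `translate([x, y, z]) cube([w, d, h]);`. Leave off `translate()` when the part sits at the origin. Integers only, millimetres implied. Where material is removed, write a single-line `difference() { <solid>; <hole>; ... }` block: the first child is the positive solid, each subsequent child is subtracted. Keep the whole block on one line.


difference() { translate([210, 184, 0]) cube([3560, 141, 2580]); translate([1236, 184, 0]) cube([867, 141, 2012]); }
translate([210, 2903, 0]) cube([3560, 141, 2580]);
translate([210, 325, 0]) cube([141, 2578, 2580]);
translate([3629, 325, 0]) cube([141, 2578, 2580]);


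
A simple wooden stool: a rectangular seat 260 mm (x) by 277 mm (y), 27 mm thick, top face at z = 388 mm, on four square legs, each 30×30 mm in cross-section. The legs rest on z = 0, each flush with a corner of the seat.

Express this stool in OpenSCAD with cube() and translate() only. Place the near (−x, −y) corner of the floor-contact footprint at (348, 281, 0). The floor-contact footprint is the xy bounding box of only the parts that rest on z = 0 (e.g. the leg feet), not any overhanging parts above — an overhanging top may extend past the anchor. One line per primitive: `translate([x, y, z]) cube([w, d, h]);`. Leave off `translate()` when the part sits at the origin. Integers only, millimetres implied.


translate([348, 281, 361]) cube([260, 277, 27]);
translate([348, 281, 0]) cube([30, 30, 361]);
translate([578, 281, 0]) cube([30, 30, 361]);
translate([348, 528, 0]) cube([30, 30, 361]);
translate([578, 528, 0]) cube([30, 30, 361]);


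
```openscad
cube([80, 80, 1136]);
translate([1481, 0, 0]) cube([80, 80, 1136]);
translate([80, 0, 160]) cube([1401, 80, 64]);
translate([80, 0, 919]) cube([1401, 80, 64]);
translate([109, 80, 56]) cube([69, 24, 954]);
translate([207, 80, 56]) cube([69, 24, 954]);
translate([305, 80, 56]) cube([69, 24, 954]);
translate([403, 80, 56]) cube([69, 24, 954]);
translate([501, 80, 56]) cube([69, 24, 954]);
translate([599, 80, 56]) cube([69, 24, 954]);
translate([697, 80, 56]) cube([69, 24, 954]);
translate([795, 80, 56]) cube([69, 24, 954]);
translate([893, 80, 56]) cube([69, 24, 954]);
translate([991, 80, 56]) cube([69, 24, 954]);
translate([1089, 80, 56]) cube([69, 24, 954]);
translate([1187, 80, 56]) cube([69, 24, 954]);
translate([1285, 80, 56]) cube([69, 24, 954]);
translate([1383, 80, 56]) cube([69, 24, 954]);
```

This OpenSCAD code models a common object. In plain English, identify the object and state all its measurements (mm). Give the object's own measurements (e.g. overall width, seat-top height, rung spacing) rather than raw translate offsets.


A fence section. Two 80×80 mm posts, 1136 mm tall, stand on the floor with a clear span of 1401 mm between their inner faces. Two horizontal rails of 80×64 mm section span the gap between the posts with their undersides at z = 160 mm and z = 919 mm, flush with the posts' −y face. 14 pickets, each 69 mm wide, 24 mm thick and 954 mm tall, are fixed to the +y face of the rails with their bottoms at z = 56 mm, spaced across the span with a 29 mm gap after the −x post and between neighbouring pickets and before the +x post.


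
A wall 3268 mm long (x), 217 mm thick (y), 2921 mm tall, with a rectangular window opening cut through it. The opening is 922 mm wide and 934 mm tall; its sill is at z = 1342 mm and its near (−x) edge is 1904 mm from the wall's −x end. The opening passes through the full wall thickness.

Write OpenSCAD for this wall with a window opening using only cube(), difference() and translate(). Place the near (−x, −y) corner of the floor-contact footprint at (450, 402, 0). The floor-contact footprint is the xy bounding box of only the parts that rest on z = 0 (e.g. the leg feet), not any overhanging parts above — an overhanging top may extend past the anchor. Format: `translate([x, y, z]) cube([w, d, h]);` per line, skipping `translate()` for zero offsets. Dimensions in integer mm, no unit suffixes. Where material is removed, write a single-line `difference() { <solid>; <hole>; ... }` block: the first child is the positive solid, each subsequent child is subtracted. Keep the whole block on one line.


difference() { translate([450, 402, 0]) cube([3268, 217, 2921]); translate([2354, 402, 1342]) cube([922, 217, 934]); }


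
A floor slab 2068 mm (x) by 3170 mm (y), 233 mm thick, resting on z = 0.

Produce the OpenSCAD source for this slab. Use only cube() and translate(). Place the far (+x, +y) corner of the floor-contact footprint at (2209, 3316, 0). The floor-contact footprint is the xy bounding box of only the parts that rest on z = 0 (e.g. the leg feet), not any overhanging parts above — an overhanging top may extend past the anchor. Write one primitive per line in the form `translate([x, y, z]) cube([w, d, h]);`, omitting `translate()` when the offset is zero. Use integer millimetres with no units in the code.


translate([141, 146, 0]) cube([2068, 3170, 233]);


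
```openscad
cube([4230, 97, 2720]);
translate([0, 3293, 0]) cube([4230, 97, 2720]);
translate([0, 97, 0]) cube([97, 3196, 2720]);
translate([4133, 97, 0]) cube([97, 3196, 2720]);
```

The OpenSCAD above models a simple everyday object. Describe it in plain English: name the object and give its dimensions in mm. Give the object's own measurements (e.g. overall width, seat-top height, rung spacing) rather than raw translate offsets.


The wall frame of a small rectangular building: four walls, each 2720 mm tall and 97 mm thick, enclosing a footprint 4230 mm (x) by 3390 mm (y) outside-to-outside, with no floor or roof. The front and back walls (the −y and +y sides) span the full width; the two side walls fit between them.


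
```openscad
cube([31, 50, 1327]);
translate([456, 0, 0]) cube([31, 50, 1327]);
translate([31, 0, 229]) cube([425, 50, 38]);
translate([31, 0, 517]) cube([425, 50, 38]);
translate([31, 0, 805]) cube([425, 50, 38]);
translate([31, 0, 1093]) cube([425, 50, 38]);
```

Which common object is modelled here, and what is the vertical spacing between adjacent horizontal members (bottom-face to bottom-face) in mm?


A ladder. The rung spacing is 288 mm.

Two tall 31×50 posts with 4 short bars between them — a ladder. Adjacent rungs sit at z = 229 and z = 517, so the spacing is 517 − 229 = 288 mm.


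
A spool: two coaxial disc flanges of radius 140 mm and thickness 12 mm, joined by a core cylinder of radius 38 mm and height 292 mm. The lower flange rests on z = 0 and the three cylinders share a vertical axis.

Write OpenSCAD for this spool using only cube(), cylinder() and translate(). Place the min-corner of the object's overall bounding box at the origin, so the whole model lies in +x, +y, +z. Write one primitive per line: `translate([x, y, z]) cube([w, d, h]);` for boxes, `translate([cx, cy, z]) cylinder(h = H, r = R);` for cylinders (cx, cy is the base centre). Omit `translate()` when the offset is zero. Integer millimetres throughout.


translate([140, 140, 0]) cylinder(h = 12, r = 140);
translate([140, 140, 12]) cylinder(h = 292, r = 38);
translate([140, 140, 304]) cylinder(h = 12, r = 140);


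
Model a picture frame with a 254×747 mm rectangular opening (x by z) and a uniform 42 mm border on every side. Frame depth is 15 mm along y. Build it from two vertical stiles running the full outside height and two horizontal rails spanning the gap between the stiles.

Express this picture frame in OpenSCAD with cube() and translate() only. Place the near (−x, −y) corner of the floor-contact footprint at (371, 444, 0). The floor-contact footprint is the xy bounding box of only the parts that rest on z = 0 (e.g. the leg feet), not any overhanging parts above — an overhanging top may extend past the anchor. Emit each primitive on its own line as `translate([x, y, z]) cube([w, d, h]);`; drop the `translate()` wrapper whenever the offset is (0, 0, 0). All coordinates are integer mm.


translate([371, 444, 0]) cube([42, 15, 831]);
translate([667, 444, 0]) cube([42, 15, 831]);
translate([413, 444, 0]) cube([254, 15, 42]);
translate([413, 444, 789]) cube([254, 15, 42]);


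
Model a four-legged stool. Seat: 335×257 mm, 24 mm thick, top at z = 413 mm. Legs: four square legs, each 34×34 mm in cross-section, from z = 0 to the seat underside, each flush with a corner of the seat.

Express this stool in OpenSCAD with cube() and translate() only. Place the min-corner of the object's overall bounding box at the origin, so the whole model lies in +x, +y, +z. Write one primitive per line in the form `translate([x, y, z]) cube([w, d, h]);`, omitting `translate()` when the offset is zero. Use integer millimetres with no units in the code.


translate([0, 0, 389]) cube([335, 257, 24]);
cube([34, 34, 389]);
translate([301, 0, 0]) cube([34, 34, 389]);
translate([0, 223, 0]) cube([34, 34, 389]);
translate([301, 223, 0]) cube([34, 34, 389]);


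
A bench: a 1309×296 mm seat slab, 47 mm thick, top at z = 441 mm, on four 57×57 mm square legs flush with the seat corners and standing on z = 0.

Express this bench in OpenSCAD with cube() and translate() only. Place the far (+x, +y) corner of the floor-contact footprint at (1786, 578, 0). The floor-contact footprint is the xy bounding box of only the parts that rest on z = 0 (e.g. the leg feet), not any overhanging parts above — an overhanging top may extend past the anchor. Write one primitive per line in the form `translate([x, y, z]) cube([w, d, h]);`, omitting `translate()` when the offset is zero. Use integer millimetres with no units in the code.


// leg_h = 441 − 47 = 394
translate([477, 282, 394]) cube([1309, 296, 47]);
translate([477, 282, 0]) cube([57, 57, 394]);
translate([477, 521, 0]) cube([57, 57, 394]);
translate([1729, 282, 0]) cube([57, 57, 394]);
translate([1729, 521, 0]) cube([57, 57, 394]);


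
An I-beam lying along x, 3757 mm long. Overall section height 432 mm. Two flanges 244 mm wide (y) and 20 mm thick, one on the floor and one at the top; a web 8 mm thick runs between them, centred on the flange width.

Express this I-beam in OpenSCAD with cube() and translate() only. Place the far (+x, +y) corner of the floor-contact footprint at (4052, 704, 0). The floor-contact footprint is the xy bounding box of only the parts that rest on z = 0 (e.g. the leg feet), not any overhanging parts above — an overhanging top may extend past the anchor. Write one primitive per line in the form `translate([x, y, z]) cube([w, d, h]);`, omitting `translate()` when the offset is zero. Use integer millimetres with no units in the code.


translate([295, 460, 0]) cube([3757, 244, 20]);
translate([295, 578, 20]) cube([3757, 8, 392]);
translate([295, 460, 412]) cube([3757, 244, 20]);


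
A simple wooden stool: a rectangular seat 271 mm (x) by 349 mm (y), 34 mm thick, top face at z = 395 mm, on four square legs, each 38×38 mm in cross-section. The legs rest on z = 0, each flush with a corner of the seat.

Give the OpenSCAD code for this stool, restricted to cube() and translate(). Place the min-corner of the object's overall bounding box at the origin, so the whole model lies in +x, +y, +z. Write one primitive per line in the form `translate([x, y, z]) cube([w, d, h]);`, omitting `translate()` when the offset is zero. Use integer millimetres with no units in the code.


translate([0, 0, 361]) cube([271, 349, 34]);
cube([38, 38, 361]);
translate([233, 0, 0]) cube([38, 38, 361]);
translate([0, 311, 0]) cube([38, 38, 361]);
translate([233, 311, 0]) cube([38, 38, 361]);


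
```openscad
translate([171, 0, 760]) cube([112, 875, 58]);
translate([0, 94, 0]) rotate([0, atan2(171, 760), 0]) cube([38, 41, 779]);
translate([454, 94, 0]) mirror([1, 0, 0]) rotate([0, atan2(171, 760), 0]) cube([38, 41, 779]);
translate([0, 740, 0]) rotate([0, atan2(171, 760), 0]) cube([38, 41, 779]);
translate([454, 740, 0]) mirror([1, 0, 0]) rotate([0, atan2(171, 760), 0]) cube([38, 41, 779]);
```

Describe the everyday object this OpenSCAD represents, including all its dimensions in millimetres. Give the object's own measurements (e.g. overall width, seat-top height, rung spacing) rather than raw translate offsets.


A sawhorse. A 112×875×58 mm beam (x, y, z) sits on two A-frame leg pairs. Each pair is two raked legs of 38×41 mm section (41 mm along y) splaying symmetrically in x. Each leg rises 760 mm vertically over 171 mm of horizontal reach and is 779 mm long along its own axis. Every leg's outer bottom edge rests on the floor and its outer top edge meets a bottom edge of the beam — the left legs (tilting toward +x) meet the beam's −x bottom edge, the right legs (their mirror images, tilting toward −x) meet its +x bottom edge — so the leg tops tuck under the beam, the beam's underside is 760 mm above the floor, and the feet are 454 mm apart outside-to-outside with the beam centred between them. The two leg pairs are set in 94 mm from either end of the beam.
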